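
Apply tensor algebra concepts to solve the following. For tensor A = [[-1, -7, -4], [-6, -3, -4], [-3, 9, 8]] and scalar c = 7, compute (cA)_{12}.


Scalar multiplication: (cA)_{ij} = c * A_{ij}.
c = 7
A_{12} = -7
(cA)_{12} = 7 * -7 = -49

-49


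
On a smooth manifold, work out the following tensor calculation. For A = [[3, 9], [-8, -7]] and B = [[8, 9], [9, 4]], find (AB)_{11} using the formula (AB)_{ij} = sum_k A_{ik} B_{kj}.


(AB)_{ij} = sum_k A_{ik} B_{kj}.
For i=1, j=1:
A_{11} * B_{11} = 3 * 8 = 24
A_{12} * B_{21} = 9 * 9 = 81
Sum = 24 + 81 = 105

105


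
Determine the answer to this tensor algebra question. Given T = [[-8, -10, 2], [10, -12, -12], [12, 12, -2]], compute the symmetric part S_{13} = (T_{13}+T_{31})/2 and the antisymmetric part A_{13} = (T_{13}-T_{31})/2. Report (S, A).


T_{13} = 2
T_{31} = 12
S_{13} = (2 + 12)/2 = 14/2 = 7
A_{13} = (2 - 12)/2 = -10/2 = -5
Check: S + A = 7 + -5 = 2 = T_{13}.

(7, -5)


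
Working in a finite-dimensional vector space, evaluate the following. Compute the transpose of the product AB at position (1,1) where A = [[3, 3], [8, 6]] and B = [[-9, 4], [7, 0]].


(AB)^T_{ij} = (AB)_{ji} = sum_k A_{jk} B_{ki}.
For i=1, j=1 we need (AB)_{11}:
A_{11} * B_{11} = 3 * -9 = -27
A_{12} * B_{21} = 3 * 7 = 21
Sum = -27 + 21 = -6

-6


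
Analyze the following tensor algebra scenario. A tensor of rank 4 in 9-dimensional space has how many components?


The number of components of a rank-r tensor in d dimensions is d^r.
Here d = 9 and r = 4.
9^4 = 6561

6561


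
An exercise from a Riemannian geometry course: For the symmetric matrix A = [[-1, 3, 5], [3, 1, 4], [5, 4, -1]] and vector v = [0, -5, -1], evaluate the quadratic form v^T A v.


First compute Av:
(Av)_1 = -1*0 + 3*-5 + 5*-1 = -20
(Av)_2 = 3*0 + 1*-5 + 4*-1 = -9
(Av)_3 = 5*0 + 4*-5 + -1*-1 = -19
Av = [-20, -9, -19]
Then v^T (Av) = 0*-20 + -5*-9 + -1*-19
= 0 + 45 + 19 = 64

64


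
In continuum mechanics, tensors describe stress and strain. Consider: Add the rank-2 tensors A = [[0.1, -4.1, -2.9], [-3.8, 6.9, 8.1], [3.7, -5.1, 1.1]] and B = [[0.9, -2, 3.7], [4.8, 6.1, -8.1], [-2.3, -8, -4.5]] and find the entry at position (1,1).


Tensor addition is component-wise: (A + B)_{ij} = A_{ij} + B_{ij}.
A_{11} = 0.1
B_{11} = 0.9
(A + B)_{11} = 0.1 + 0.9 = 1

1


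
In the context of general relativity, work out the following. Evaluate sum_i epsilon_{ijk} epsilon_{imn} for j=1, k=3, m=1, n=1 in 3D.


Using the identity: epsilon_{ijk} epsilon_{imn} = delta_{jm} delta_{kn} - delta_{jn} delta_{km}.
delta_{11} = 1
delta_{31} = 0
delta_{11} = 1
delta_{31} = 0
Result = 1 * 0 - 1 * 0 = 0 - 0 = 0

0


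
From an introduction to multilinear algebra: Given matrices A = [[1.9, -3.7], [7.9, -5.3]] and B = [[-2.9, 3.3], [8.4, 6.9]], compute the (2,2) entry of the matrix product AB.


(AB)_{ij} = sum_k A_{ik} B_{kj}.
For i=2, j=2:
A_{21} * B_{12} = 7.9 * 3.3 = 26.07
A_{22} * B_{22} = -5.3 * 6.9 = -36.57
Sum = 26.07 + -36.57 = -10.5

-10.5


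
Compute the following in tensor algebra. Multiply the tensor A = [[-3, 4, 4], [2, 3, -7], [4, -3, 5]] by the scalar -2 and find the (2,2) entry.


Scalar multiplication: (cA)_{ij} = c * A_{ij}.
c = -2
A_{22} = 3
(cA)_{22} = -2 * 3 = -6

-6


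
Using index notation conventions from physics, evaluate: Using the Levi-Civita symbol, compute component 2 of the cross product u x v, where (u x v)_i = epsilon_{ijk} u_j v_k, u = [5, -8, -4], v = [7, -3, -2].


(u x v)_2 = sum_{j,k} epsilon_{2jk} u_j v_k. Only permutations of (1,2,3) contribute; the two non-zero terms are:
eps_{213} u_1 v_3 = -1 * 5 * -2 = 10
eps_{231} u_3 v_1 = 1 * -4 * 7 = -28
(u x v)_2 = -18

-18


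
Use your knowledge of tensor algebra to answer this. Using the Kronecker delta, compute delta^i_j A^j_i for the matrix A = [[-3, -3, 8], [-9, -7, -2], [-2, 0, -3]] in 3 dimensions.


The contraction (trace) of a rank-2 tensor is the sum of its diagonal elements.
Diagonal entries: A[1,1] = -3, A[2,2] = -7, A[3,3] = -3
Tr(A) = -3 + -7 + -3 = -13

-13


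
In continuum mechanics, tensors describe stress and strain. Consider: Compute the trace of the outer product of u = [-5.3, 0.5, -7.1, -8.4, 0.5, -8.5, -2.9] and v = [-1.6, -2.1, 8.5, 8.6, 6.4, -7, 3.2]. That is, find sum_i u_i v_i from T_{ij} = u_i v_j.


The outer product gives T_{ij} = u_i v_j.
The trace (contraction) is Tr(T) = sum_i T_{ii} = sum_i u_i v_i.
Diagonal entries:
T_{11} = u_1 * v_1 = -5.3 * -1.6 = 8.48
T_{22} = u_2 * v_2 = 0.5 * -2.1 = -1.05
T_{33} = u_3 * v_3 = -7.1 * 8.5 = -60.35
T_{44} = u_4 * v_4 = -8.4 * 8.6 = -72.24
T_{55} = u_5 * v_5 = 0.5 * 6.4 = 3.2
T_{66} = u_6 * v_6 = -8.5 * -7 = 59.5
T_{77} = u_7 * v_7 = -2.9 * 3.2 = -9.28
Tr(T) = 8.48 + -1.05 + -60.35 + -72.24 + 3.2 + 59.5 + -9.28 = -71.74

-71.74


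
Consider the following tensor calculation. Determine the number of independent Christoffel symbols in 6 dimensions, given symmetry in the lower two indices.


Christoffel symbols Gamma^k_{ij} are symmetric in i,j, so there are d * d(d+1)/2 independent symbols.
d = 6
d(d+1)/2 = 6 * 7 / 2 = 21
Total = 6 * 21 = 126

126


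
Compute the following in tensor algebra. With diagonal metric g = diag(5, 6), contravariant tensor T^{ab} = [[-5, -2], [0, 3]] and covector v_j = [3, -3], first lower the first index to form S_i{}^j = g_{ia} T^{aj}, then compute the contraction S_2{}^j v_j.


Step 1: lower the first index. For a diagonal metric, g_{ia} T^{aj} = g_{ii} T^{ij} (no sum on i).
g_{22} = 6
S_2{}^1 = 6 * T^{21} = 6 * 0 = 0
S_2{}^2 = 6 * T^{22} = 6 * 3 = 18
Step 2: contract S_2{}^j with v_j.
S_2{}^1 * v_1 = 0 * 3 = 0
S_2{}^2 * v_2 = 18 * -3 = -54
Result = 0 + -54 = -54

-54


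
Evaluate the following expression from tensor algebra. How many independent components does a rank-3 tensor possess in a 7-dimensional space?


The number of components of a rank-r tensor in d dimensions is d^r.
Here d = 7 and r = 3.
7^3 = 343

343


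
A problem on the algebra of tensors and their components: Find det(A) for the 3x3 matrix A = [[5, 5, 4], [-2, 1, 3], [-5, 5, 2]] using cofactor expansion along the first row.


Expanding along the first row, det(A) = a11*M_11 - a12*M_12 + a13*M_13, where M_1j is the (1,j) minor.
Minor M_11 = 1*2 - 3*5 = -13
Minor M_12 = -2*2 - 3*-5 = 11
Minor M_13 = -2*5 - 1*-5 = -5
det = 5*(-13) - 5*(11) + 4*(-5)
    = -65 - 55 + -20
    = -140

-140


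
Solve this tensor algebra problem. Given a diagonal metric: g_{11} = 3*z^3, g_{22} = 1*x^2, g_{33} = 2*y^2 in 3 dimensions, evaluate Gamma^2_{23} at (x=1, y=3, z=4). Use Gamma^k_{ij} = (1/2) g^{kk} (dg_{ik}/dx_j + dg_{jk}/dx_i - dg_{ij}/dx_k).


For a diagonal metric, Gamma^k_{ij} = (1/2) g^{kk} (dg_{ik}/dx_j + dg_{jk}/dx_i - dg_{ij}/dx_k).
The metric is diagonal, so g_{ab} = 0 for a != b.
At the given point: g_{11} = 192, g_{22} = 1, g_{33} = 18
g^{22} = 1/1
dg_{22}/dx_3 = dg_{22}/dx_3 = 0
dg_{32}/dx_2 = 0 (off-diagonal)
dg_{23}/dx_2 = 0 (off-diagonal)
Numerator = 0 + 0 - 0 = 0
Gamma^2_{23} = 0 / (2 * 1) = 0

0


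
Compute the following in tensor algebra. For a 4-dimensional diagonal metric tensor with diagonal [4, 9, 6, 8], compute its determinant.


For a diagonal metric, the determinant is the product of diagonal entries.
Diagonal entries: 4, 9, 6, 8
det(g) = 4 * 9 * 6 * 8 = 1728

1728


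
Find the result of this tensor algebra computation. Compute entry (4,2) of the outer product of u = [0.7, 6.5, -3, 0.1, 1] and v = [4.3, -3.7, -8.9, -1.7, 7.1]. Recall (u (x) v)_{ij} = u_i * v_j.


The outer product entry T_{ij} = u_i * v_j.
We need i=4, j=2.
u_4 = 0.1, v_2 = -3.7
T_{4,2} = 0.1 * -3.7 = -0.37

-0.37


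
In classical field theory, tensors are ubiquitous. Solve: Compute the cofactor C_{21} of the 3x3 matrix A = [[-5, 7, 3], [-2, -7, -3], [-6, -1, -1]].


To find cofactor C_{21}, delete row 2 and column 1.
The resulting 2x2 submatrix is: [[7, 3], [-1, -1]]
Minor M_{21} = 7*-1 - 3*-1
  = -7 - -3 = -4
Sign = (-1)^(2+1) = (-1)^3 = -1
Cofactor C_{21} = -1 * -4 = 4

4


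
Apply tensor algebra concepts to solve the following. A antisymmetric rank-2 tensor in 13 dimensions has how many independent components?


A antisymmetric rank-2 tensor in d dimensions has d(d-1)/2 independent components.
d = 13
d(d-1)/2 = 13 * 12 / 2 = 156 / 2 = 78

78


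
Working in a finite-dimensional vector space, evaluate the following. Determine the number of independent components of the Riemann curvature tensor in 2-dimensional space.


The Riemann tensor in d dimensions has d^2(d^2 - 1)/12 independent components.
d = 2, so d^2 = 4
d^2 - 1 = 3
d^2(d^2 - 1) = 4 * 3 = 12
Divide by 12: 12 / 12 = 1

1


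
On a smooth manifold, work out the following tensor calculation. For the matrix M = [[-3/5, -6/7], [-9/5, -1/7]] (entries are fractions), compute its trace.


The trace is the sum of diagonal entries.
Diagonal: M[1,1] = -3/5, M[2,2] = -1/7
Tr(M) = -3/5 + -1/7
Computing step by step:
After adding M[1,1]: -3/5
After adding M[2,2]: -26/35
Tr(M) = -26/35

-26/35


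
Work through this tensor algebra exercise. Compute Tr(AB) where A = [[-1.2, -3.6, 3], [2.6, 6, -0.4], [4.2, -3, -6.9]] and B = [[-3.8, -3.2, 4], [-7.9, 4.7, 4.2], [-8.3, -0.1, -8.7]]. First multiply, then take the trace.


Tr(AB) = sum_i (AB)_{ii} where (AB)_{ii} = sum_k A_{ik} B_{ki}.
(AB)_{11} = -1.2*-3.8 + -3.6*-7.9 + 3*-8.3 = 8.1
(AB)_{22} = 2.6*-3.2 + 6*4.7 + -0.4*-0.1 = 19.92
(AB)_{33} = 4.2*4 + -3*4.2 + -6.9*-8.7 = 64.23
Tr(AB) = 8.1 + 19.92 + 64.23 = 92.25

92.25


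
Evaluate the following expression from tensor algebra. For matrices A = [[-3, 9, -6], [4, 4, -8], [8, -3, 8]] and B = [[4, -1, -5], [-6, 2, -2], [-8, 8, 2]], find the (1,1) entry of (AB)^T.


(AB)^T_{ij} = (AB)_{ji} = sum_k A_{jk} B_{ki}.
For i=1, j=1 we need (AB)_{11}:
A_{11} * B_{11} = -3 * 4 = -12
A_{12} * B_{21} = 9 * -6 = -54
A_{13} * B_{31} = -6 * -8 = 48
Sum = -12 + -54 + 48 = -18

-18


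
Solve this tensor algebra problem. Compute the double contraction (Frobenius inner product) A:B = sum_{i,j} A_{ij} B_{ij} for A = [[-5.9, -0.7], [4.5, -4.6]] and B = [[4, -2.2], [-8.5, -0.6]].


A:B = sum over all i,j of A_{ij} * B_{ij}.
Row 1: -5.9*4=-23.6, -0.7*-2.2=1.54 => row sum = -22.06
Row 2: 4.5*-8.5=-38.25, -4.6*-0.6=2.76 => row sum = -35.49
Total = -22.06 + -35.49 = -57.55

-57.55


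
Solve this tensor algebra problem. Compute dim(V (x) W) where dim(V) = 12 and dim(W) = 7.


The dimension of a tensor product is the product of dimensions.
dim(V) = 12, dim(W) = 7
dim(V (x) W) = 12 * 7 = 84

84


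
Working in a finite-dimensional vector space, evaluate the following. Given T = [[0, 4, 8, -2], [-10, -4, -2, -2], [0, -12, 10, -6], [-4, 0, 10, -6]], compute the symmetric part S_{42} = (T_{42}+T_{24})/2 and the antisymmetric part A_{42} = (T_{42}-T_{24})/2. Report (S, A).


T_{42} = 0
T_{24} = -2
S_{42} = (0 + -2)/2 = -2/2 = -1
A_{42} = (0 - -2)/2 = 2/2 = 1
Check: S + A = -1 + 1 = 0 = T_{42}.

(-1, 1)


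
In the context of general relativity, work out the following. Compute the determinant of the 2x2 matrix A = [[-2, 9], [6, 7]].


For a 2x2 matrix [[a, b], [c, d]], det = a*d - b*c.
a = -2, b = 9, c = 6, d = 7
a*d = -2 * 7 = -14
b*c = 9 * 6 = 54
det = -14 - 54 = -68

-68


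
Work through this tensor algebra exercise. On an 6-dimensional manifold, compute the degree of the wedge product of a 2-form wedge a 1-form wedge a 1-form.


The degree of a wedge product is the sum of the degrees of the individual forms.
Degrees: 2, 1, 1
Total degree = 2 + 1 + 1 = 4

4


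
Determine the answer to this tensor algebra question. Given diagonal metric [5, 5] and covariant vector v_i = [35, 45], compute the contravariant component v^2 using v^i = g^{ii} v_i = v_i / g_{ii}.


To raise an index with a diagonal metric: v^i = v_i / g_{ii}.
For index 2: v_2 = 45, g_{22} = 5
v^2 = 45 / 5 = 9

9


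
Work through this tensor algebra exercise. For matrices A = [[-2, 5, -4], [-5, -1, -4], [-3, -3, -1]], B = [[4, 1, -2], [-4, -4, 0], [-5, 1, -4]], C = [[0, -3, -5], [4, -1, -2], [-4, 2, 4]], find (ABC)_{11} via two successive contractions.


(ABC)_{11} = sum_m (AB)_{1m} C_{m1}. First compute row 1 of AB.
(AB)_{11} = -2*4 + 5*-4 + -4*-5 = -8
(AB)_{12} = -2*1 + 5*-4 + -4*1 = -26
(AB)_{13} = -2*-2 + 5*0 + -4*-4 = 20
Now contract with column 1 of C:
(AB)_{11} * C_{11} = -8 * 0 = 0
(AB)_{12} * C_{21} = -26 * 4 = -104
(AB)_{13} * C_{31} = 20 * -4 = -80
(ABC)_{11} = 0 + -104 + -80 = -184

-184


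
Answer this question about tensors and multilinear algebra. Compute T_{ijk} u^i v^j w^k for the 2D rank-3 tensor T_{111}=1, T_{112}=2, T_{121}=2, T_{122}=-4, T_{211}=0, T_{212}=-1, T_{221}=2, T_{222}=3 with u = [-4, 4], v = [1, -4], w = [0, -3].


S = sum over i,j,k of T_{ijk} u_i v_j w_k. Expanding all 8 terms:
T_{111}*u_1*v_1*w_1 = 1*-4*1*0 = 0  (running total: 0)
T_{112}*u_1*v_1*w_2 = 2*-4*1*-3 = 24  (running total: 24)
T_{121}*u_1*v_2*w_1 = 2*-4*-4*0 = 0  (running total: 24)
T_{122}*u_1*v_2*w_2 = -4*-4*-4*-3 = 192  (running total: 216)
T_{211}*u_2*v_1*w_1 = 0*4*1*0 = 0  (running total: 216)
T_{212}*u_2*v_1*w_2 = -1*4*1*-3 = 12  (running total: 228)
T_{221}*u_2*v_2*w_1 = 2*4*-4*0 = 0  (running total: 228)
T_{222}*u_2*v_2*w_2 = 3*4*-4*-3 = 144  (running total: 372)
S = 372

372


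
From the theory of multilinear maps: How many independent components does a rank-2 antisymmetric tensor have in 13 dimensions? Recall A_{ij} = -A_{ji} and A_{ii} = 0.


An antisymmetric rank-2 tensor satisfies A_{ij} = -A_{ji}, so diagonal entries are zero.
The independent components are the upper-triangular entries: C(n, 2) = n(n-1)/2.
n = 13
C(13, 2) = 13 * 12 / 2 = 156 / 2 = 78

78


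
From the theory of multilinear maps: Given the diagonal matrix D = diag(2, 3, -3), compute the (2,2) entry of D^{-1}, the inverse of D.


For a diagonal matrix, the inverse has entries (D^{-1})_{ii} = 1/d_{ii}.
The diagonal entries are: d_{11} = 2, d_{22} = 3, d_{33} = -3
We need (D^{-1})_{22} = 1/d_{22} = 1/3 = 1/3

1/3


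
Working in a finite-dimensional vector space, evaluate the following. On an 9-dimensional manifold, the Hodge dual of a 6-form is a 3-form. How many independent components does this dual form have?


The Hodge dual of a p-form on an n-dimensional manifold is an (n-p)-form.
n = 9, p = 6, so dual degree = 9 - 6 = 3
The number of components is C(n, n-p) = C(9, 3) = 84

84


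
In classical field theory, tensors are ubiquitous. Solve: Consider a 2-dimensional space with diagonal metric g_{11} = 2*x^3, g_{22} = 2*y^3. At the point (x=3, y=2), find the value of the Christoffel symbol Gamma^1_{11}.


For a diagonal metric, Gamma^k_{ij} = (1/2) g^{kk} (dg_{ik}/dx_j + dg_{jk}/dx_i - dg_{ij}/dx_k).
The metric is diagonal, so g_{ab} = 0 for a != b.
At the given point: g_{11} = 54, g_{22} = 16
g^{11} = 1/54
dg_{11}/dx_1 = dg_{11}/dx_1 = 54
dg_{11}/dx_1 = dg_{11}/dx_1 = 54
dg_{11}/dx_1 = dg_{11}/dx_1 = 54
Numerator = 54 + 54 - 54 = 54
Gamma^1_{11} = 54 / (2 * 54) = 1/2

1/2


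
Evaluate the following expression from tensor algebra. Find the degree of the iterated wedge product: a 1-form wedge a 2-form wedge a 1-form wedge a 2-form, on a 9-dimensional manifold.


The degree of a wedge product is the sum of the degrees of the individual forms.
Degrees: 1, 2, 1, 2
Total degree = 1 + 2 + 1 + 2 = 6

6


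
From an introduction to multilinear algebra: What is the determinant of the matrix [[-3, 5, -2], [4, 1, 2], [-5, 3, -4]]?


Expanding along the first row, det(A) = a11*M_11 - a12*M_12 + a13*M_13, where M_1j is the (1,j) minor.
Minor M_11 = 1*-4 - 2*3 = -10
Minor M_12 = 4*-4 - 2*-5 = -6
Minor M_13 = 4*3 - 1*-5 = 17
det = -3*(-10) - 5*(-6) + -2*(17)
    = 30 - -30 + -34
    = 26

26


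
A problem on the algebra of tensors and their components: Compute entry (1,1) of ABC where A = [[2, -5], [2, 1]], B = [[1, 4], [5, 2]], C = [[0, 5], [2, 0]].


(ABC)_{11} = sum_m (AB)_{1m} C_{m1}. First compute row 1 of AB.
(AB)_{11} = 2*1 + -5*5 = -23
(AB)_{12} = 2*4 + -5*2 = -2
Now contract with column 1 of C:
(AB)_{11} * C_{11} = -23 * 0 = 0
(AB)_{12} * C_{21} = -2 * 2 = -4
(ABC)_{11} = 0 + -4 = -4

-4


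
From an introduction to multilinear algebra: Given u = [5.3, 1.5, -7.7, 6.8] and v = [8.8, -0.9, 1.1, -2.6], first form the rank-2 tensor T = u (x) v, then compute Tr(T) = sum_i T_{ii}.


The outer product gives T_{ij} = u_i v_j.
The trace (contraction) is Tr(T) = sum_i T_{ii} = sum_i u_i v_i.
Diagonal entries:
T_{11} = u_1 * v_1 = 5.3 * 8.8 = 46.64
T_{22} = u_2 * v_2 = 1.5 * -0.9 = -1.35
T_{33} = u_3 * v_3 = -7.7 * 1.1 = -8.47
T_{44} = u_4 * v_4 = 6.8 * -2.6 = -17.68
Tr(T) = 46.64 + -1.35 + -8.47 + -17.68 = 19.14

19.14


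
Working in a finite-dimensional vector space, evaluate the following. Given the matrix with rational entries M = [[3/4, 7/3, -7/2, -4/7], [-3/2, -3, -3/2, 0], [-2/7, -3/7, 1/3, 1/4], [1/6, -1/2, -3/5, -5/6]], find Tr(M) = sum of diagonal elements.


The trace is the sum of diagonal entries.
Diagonal: M[1,1] = 3/4, M[2,2] = -3, M[3,3] = 1/3, M[4,4] = -5/6
Tr(M) = 3/4 + -3 + 1/3 + -5/6
Computing step by step:
After adding M[1,1]: 3/4
After adding M[2,2]: -9/4
After adding M[3,3]: -23/12
After adding M[4,4]: -11/4
Tr(M) = -11/4

-11/4


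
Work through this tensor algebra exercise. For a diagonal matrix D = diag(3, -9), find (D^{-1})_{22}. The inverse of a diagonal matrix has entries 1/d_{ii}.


For a diagonal matrix, the inverse has entries (D^{-1})_{ii} = 1/d_{ii}.
The diagonal entries are: d_{11} = 3, d_{22} = -9
We need (D^{-1})_{22} = 1/d_{22} = 1/-9 = -1/9

-1/9


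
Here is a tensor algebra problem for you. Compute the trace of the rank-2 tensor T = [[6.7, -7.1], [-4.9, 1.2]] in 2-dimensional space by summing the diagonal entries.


The contraction (trace) of a rank-2 tensor is the sum of its diagonal elements.
Diagonal entries: A[1,1] = 6.7, A[2,2] = 1.2
Tr(A) = 6.7 + 1.2 = 7.9

7.9


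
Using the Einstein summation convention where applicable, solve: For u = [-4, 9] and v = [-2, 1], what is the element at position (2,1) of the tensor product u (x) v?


The outer product entry T_{ij} = u_i * v_j.
We need i=2, j=1.
u_2 = 9, v_1 = -2
T_{2,1} = 9 * -2 = -18

-18


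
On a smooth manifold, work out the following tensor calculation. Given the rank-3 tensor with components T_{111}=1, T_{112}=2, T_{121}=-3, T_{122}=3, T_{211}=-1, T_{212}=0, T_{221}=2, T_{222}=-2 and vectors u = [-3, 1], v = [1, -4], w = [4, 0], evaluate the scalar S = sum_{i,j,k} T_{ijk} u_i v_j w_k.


S = sum over i,j,k of T_{ijk} u_i v_j w_k. Expanding all 8 terms:
T_{111}*u_1*v_1*w_1 = 1*-3*1*4 = -12  (running total: -12)
T_{112}*u_1*v_1*w_2 = 2*-3*1*0 = 0  (running total: -12)
T_{121}*u_1*v_2*w_1 = -3*-3*-4*4 = -144  (running total: -156)
T_{122}*u_1*v_2*w_2 = 3*-3*-4*0 = 0  (running total: -156)
T_{211}*u_2*v_1*w_1 = -1*1*1*4 = -4  (running total: -160)
T_{212}*u_2*v_1*w_2 = 0*1*1*0 = 0  (running total: -160)
T_{221}*u_2*v_2*w_1 = 2*1*-4*4 = -32  (running total: -192)
T_{222}*u_2*v_2*w_2 = -2*1*-4*0 = 0  (running total: -192)
S = -192

-192


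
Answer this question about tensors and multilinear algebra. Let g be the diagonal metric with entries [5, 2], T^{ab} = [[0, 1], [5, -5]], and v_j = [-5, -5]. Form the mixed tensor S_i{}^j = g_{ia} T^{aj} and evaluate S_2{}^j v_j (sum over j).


Step 1: lower the first index. For a diagonal metric, g_{ia} T^{aj} = g_{ii} T^{ij} (no sum on i).
g_{22} = 2
S_2{}^1 = 2 * T^{21} = 2 * 5 = 10
S_2{}^2 = 2 * T^{22} = 2 * -5 = -10
Step 2: contract S_2{}^j with v_j.
S_2{}^1 * v_1 = 10 * -5 = -50
S_2{}^2 * v_2 = -10 * -5 = 50
Result = -50 + 50 = 0

0


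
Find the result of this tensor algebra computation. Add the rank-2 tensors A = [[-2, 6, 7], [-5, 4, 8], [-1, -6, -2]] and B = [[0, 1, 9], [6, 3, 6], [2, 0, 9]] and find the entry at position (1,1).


Tensor addition is component-wise: (A + B)_{ij} = A_{ij} + B_{ij}.
A_{11} = -2
B_{11} = 0
(A + B)_{11} = -2 + 0 = -2

-2


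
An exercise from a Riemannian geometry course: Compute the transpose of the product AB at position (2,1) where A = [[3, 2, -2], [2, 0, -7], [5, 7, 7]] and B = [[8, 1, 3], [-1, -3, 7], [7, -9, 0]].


(AB)^T_{ij} = (AB)_{ji} = sum_k A_{jk} B_{ki}.
For i=2, j=1 we need (AB)_{12}:
A_{11} * B_{12} = 3 * 1 = 3
A_{12} * B_{22} = 2 * -3 = -6
A_{13} * B_{32} = -2 * -9 = 18
Sum = 3 + -6 + 18 = 15

15


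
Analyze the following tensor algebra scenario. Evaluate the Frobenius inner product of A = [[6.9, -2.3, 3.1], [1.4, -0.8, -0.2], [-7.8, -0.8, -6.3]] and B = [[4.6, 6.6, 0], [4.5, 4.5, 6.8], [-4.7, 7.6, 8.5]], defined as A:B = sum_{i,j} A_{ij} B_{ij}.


A:B = sum over all i,j of A_{ij} * B_{ij}.
Row 1: 6.9*4.6=31.74, -2.3*6.6=-15.18, 3.1*0=0 => row sum = 16.56
Row 2: 1.4*4.5=6.3, -0.8*4.5=-3.6, -0.2*6.8=-1.36 => row sum = 1.34
Row 3: -7.8*-4.7=36.66, -0.8*7.6=-6.08, -6.3*8.5=-53.55 => row sum = -22.97
Total = 16.56 + 1.34 + -22.97 = -5.07

-5.07


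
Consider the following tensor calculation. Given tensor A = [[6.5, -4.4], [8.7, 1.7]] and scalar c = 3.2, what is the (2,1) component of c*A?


Scalar multiplication: (cA)_{ij} = c * A_{ij}.
c = 3.2
A_{21} = 8.7
(cA)_{21} = 3.2 * 8.7 = 27.84

27.84


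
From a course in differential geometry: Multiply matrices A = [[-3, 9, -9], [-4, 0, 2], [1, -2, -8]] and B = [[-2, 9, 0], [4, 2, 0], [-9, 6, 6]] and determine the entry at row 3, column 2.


(AB)_{ij} = sum_k A_{ik} B_{kj}.
For i=3, j=2:
A_{31} * B_{12} = 1 * 9 = 9
A_{32} * B_{22} = -2 * 2 = -4
A_{33} * B_{32} = -8 * 6 = -48
Sum = 9 + -4 + -48 = -43

-43


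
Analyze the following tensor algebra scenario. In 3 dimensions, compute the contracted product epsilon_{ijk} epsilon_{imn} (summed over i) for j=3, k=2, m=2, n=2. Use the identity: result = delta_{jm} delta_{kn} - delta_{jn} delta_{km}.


Using the identity: epsilon_{ijk} epsilon_{imn} = delta_{jm} delta_{kn} - delta_{jn} delta_{km}.
delta_{32} = 0
delta_{22} = 1
delta_{32} = 0
delta_{22} = 1
Result = 0 * 1 - 0 * 1 = 0 - 0 = 0

0


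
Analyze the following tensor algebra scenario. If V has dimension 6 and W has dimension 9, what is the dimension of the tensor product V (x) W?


The dimension of a tensor product is the product of dimensions.
dim(V) = 6, dim(W) = 9
dim(V (x) W) = 6 * 9 = 54

54


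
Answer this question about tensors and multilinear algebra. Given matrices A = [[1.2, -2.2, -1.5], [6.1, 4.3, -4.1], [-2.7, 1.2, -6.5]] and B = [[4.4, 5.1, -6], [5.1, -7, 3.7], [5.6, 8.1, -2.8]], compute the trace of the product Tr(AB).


Tr(AB) = sum_i (AB)_{ii} where (AB)_{ii} = sum_k A_{ik} B_{ki}.
(AB)_{11} = 1.2*4.4 + -2.2*5.1 + -1.5*5.6 = -14.34
(AB)_{22} = 6.1*5.1 + 4.3*-7 + -4.1*8.1 = -32.2
(AB)_{33} = -2.7*-6 + 1.2*3.7 + -6.5*-2.8 = 38.84
Tr(AB) = -14.34 + -32.2 + 38.84 = -7.7

-7.7


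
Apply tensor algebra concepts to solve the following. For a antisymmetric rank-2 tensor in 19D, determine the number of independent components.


A antisymmetric rank-2 tensor in d dimensions has d(d-1)/2 independent components.
d = 19
d(d-1)/2 = 19 * 18 / 2 = 342 / 2 = 171

171


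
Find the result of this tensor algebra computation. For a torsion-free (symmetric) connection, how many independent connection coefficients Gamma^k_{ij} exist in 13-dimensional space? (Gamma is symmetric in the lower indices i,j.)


Christoffel symbols Gamma^k_{ij} are symmetric in i,j, so there are d * d(d+1)/2 independent symbols.
d = 13
d(d+1)/2 = 13 * 14 / 2 = 91
Total = 13 * 91 = 1183

1183


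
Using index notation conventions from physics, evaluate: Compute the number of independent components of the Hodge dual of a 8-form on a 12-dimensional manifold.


The Hodge dual of a p-form on an n-dimensional manifold is an (n-p)-form.
n = 12, p = 8, so dual degree = 12 - 8 = 4
The number of components is C(n, n-p) = C(12, 4) = 495

495


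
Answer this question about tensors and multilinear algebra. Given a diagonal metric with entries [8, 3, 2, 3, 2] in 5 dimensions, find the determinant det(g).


For a diagonal metric, the determinant is the product of diagonal entries.
Diagonal entries: 8, 3, 2, 3, 2
det(g) = 8 * 3 * 2 * 3 * 2 = 288

288


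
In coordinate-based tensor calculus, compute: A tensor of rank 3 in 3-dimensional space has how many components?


The number of components of a rank-r tensor in d dimensions is d^r.
Here d = 3 and r = 3.
3^3 = 27

27


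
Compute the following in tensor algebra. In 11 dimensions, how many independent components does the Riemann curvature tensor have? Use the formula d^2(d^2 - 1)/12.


The Riemann tensor in d dimensions has d^2(d^2 - 1)/12 independent components.
d = 11, so d^2 = 121
d^2 - 1 = 120
d^2(d^2 - 1) = 121 * 120 = 14520
Divide by 12: 14520 / 12 = 1210

1210


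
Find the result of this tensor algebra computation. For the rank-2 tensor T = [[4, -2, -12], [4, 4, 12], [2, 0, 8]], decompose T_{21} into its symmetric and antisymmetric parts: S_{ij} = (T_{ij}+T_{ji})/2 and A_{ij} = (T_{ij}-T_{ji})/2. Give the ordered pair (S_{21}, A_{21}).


T_{21} = 4
T_{12} = -2
S_{21} = (4 + -2)/2 = 2/2 = 1
A_{21} = (4 - -2)/2 = 6/2 = 3
Check: S + A = 1 + 3 = 4 = T_{21}.

(1, 3)


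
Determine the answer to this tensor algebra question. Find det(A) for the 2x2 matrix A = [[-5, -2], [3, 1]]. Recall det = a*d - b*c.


For a 2x2 matrix [[a, b], [c, d]], det = a*d - b*c.
a = -5, b = -2, c = 3, d = 1
a*d = -5 * 1 = -5
b*c = -2 * 3 = -6
det = -5 - -6 = 1

1


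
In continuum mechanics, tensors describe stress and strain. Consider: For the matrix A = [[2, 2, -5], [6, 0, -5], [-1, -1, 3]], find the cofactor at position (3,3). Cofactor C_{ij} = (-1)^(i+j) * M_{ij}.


To find cofactor C_{33}, delete row 3 and column 3.
The resulting 2x2 submatrix is: [[2, 2], [6, 0]]
Minor M_{33} = 2*0 - 2*6
  = 0 - 12 = -12
Sign = (-1)^(3+3) = (-1)^6 = 1
Cofactor C_{33} = 1 * -12 = -12

-12


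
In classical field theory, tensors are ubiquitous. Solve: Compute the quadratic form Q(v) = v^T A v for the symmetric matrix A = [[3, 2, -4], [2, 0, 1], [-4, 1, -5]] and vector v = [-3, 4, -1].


First compute Av:
(Av)_1 = 3*-3 + 2*4 + -4*-1 = 3
(Av)_2 = 2*-3 + 0*4 + 1*-1 = -7
(Av)_3 = -4*-3 + 1*4 + -5*-1 = 21
Av = [3, -7, 21]
Then v^T (Av) = -3*3 + 4*-7 + -1*21
= -9 + -28 + -21 = -58

-58


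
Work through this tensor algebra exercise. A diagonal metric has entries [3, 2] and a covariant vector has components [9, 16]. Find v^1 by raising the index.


To raise an index with a diagonal metric: v^i = v_i / g_{ii}.
For index 1: v_1 = 9, g_{11} = 3
v^1 = 9 / 3 = 3

3


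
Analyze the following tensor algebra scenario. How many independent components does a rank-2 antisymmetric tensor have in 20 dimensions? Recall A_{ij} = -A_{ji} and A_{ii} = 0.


An antisymmetric rank-2 tensor satisfies A_{ij} = -A_{ji}, so diagonal entries are zero.
The independent components are the upper-triangular entries: C(n, 2) = n(n-1)/2.
n = 20
C(20, 2) = 20 * 19 / 2 = 380 / 2 = 190

190


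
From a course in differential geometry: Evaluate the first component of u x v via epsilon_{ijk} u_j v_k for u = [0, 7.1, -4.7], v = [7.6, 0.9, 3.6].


(u x v)_1 = sum_{j,k} epsilon_{1jk} u_j v_k. Only permutations of (1,2,3) contribute; the two non-zero terms are:
eps_{123} u_2 v_3 = 1 * 7.1 * 3.6 = 25.56
eps_{132} u_3 v_2 = -1 * -4.7 * 0.9 = 4.23
(u x v)_1 = 29.79

29.79


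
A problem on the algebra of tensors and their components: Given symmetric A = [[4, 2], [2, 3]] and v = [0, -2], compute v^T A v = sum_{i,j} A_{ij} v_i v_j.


First compute Av:
(Av)_1 = 4*0 + 2*-2 = -4
(Av)_2 = 2*0 + 3*-2 = -6
Av = [-4, -6]
Then v^T (Av) = 0*-4 + -2*-6
= 0 + 12 = 12

12


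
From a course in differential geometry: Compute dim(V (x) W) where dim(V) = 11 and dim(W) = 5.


The dimension of a tensor product is the product of dimensions.
dim(V) = 11, dim(W) = 5
dim(V (x) W) = 11 * 5 = 55

55


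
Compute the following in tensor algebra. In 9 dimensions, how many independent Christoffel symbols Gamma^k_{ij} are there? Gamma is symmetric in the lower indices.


Christoffel symbols Gamma^k_{ij} are symmetric in i,j, so there are d * d(d+1)/2 independent symbols.
d = 9
d(d+1)/2 = 9 * 10 / 2 = 45
Total = 9 * 45 = 405

405


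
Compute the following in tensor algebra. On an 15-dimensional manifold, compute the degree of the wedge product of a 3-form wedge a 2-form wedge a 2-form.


The degree of a wedge product is the sum of the degrees of the individual forms.
Degrees: 3, 2, 2
Total degree = 3 + 2 + 2 = 7

7


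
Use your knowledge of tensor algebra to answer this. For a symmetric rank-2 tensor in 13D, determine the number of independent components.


A symmetric rank-2 tensor in d dimensions has d(d+1)/2 independent components.
d = 13
d(d+1)/2 = 13 * 14 / 2 = 182 / 2 = 91

91


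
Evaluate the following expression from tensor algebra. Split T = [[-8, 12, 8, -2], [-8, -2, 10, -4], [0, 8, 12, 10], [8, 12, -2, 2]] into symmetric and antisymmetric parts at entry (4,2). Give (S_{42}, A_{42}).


T_{42} = 12
T_{24} = -4
S_{42} = (12 + -4)/2 = 8/2 = 4
A_{42} = (12 - -4)/2 = 16/2 = 8
Check: S + A = 4 + 8 = 12 = T_{42}.

(4, 8)


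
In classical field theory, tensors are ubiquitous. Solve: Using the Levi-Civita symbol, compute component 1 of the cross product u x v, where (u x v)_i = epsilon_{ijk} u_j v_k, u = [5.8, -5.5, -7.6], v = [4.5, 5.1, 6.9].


(u x v)_1 = sum_{j,k} epsilon_{1jk} u_j v_k. Only permutations of (1,2,3) contribute; the two non-zero terms are:
eps_{123} u_2 v_3 = 1 * -5.5 * 6.9 = -37.95
eps_{132} u_3 v_2 = -1 * -7.6 * 5.1 = 38.76
(u x v)_1 = 0.81

0.81


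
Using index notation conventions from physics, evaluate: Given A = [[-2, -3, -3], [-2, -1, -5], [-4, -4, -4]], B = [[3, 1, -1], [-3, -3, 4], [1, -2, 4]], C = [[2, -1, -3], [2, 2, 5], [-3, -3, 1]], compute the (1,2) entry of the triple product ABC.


(ABC)_{12} = sum_m (AB)_{1m} C_{m2}. First compute row 1 of AB.
(AB)_{11} = -2*3 + -3*-3 + -3*1 = 0
(AB)_{12} = -2*1 + -3*-3 + -3*-2 = 13
(AB)_{13} = -2*-1 + -3*4 + -3*4 = -22
Now contract with column 2 of C:
(AB)_{11} * C_{12} = 0 * -1 = 0
(AB)_{12} * C_{22} = 13 * 2 = 26
(AB)_{13} * C_{32} = -22 * -3 = 66
(ABC)_{12} = 0 + 26 + 66 = 92

92


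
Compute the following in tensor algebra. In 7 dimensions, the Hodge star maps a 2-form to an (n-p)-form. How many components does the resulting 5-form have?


The Hodge dual of a p-form on an n-dimensional manifold is an (n-p)-form.
n = 7, p = 2, so dual degree = 7 - 2 = 5
The number of components is C(n, n-p) = C(7, 5) = 21

21


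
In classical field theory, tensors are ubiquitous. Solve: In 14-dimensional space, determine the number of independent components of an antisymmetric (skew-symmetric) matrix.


An antisymmetric rank-2 tensor satisfies A_{ij} = -A_{ji}, so diagonal entries are zero.
The independent components are the upper-triangular entries: C(n, 2) = n(n-1)/2.
n = 14
C(14, 2) = 14 * 13 / 2 = 182 / 2 = 91

91


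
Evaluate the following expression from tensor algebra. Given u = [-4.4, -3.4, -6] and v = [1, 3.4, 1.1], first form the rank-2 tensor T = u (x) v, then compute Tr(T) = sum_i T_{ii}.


The outer product gives T_{ij} = u_i v_j.
The trace (contraction) is Tr(T) = sum_i T_{ii} = sum_i u_i v_i.
Diagonal entries:
T_{11} = u_1 * v_1 = -4.4 * 1 = -4.4
T_{22} = u_2 * v_2 = -3.4 * 3.4 = -11.56
T_{33} = u_3 * v_3 = -6 * 1.1 = -6.6
Tr(T) = -4.4 + -11.56 + -6.6 = -22.56

-22.56


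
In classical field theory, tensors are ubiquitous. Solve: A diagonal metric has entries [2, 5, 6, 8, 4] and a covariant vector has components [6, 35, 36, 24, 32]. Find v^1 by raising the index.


To raise an index with a diagonal metric: v^i = v_i / g_{ii}.
For index 1: v_1 = 6, g_{11} = 2
v^1 = 6 / 2 = 3

3


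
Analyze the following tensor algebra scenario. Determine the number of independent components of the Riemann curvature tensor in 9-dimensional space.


The Riemann tensor in d dimensions has d^2(d^2 - 1)/12 independent components.
d = 9, so d^2 = 81
d^2 - 1 = 80
d^2(d^2 - 1) = 81 * 80 = 6480
Divide by 12: 6480 / 12 = 540

540


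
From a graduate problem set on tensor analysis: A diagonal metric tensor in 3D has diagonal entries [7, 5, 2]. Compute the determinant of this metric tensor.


For a diagonal metric, the determinant is the product of diagonal entries.
Diagonal entries: 7, 5, 2
det(g) = 7 * 5 * 2 = 70

70


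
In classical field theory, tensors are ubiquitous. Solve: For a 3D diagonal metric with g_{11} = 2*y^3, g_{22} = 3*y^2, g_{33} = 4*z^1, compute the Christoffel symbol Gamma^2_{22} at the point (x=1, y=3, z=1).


For a diagonal metric, Gamma^k_{ij} = (1/2) g^{kk} (dg_{ik}/dx_j + dg_{jk}/dx_i - dg_{ij}/dx_k).
The metric is diagonal, so g_{ab} = 0 for a != b.
At the given point: g_{11} = 54, g_{22} = 27, g_{33} = 4
g^{22} = 1/27
dg_{22}/dx_2 = dg_{22}/dx_2 = 18
dg_{22}/dx_2 = dg_{22}/dx_2 = 18
dg_{22}/dx_2 = dg_{22}/dx_2 = 18
Numerator = 18 + 18 - 18 = 18
Gamma^2_{22} = 18 / (2 * 27) = 1/3

1/3


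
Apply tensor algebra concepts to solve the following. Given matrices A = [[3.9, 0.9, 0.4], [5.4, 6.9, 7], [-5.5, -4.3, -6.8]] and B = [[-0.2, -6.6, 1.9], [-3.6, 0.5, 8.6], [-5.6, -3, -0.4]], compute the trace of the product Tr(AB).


Tr(AB) = sum_i (AB)_{ii} where (AB)_{ii} = sum_k A_{ik} B_{ki}.
(AB)_{11} = 3.9*-0.2 + 0.9*-3.6 + 0.4*-5.6 = -6.26
(AB)_{22} = 5.4*-6.6 + 6.9*0.5 + 7*-3 = -53.19
(AB)_{33} = -5.5*1.9 + -4.3*8.6 + -6.8*-0.4 = -44.71
Tr(AB) = -6.26 + -53.19 + -44.71 = -104.16

-104.16


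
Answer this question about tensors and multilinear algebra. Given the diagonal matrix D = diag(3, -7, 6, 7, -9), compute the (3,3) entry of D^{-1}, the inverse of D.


For a diagonal matrix, the inverse has entries (D^{-1})_{ii} = 1/d_{ii}.
The diagonal entries are: d_{11} = 3, d_{22} = -7, d_{33} = 6, d_{44} = 7, d_{55} = -9
We need (D^{-1})_{33} = 1/d_{33} = 1/6 = 1/6

1/6


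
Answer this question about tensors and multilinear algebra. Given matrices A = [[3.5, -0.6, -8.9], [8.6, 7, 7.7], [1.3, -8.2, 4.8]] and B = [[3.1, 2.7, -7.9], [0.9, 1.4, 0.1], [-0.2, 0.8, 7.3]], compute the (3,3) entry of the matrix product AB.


(AB)_{ij} = sum_k A_{ik} B_{kj}.
For i=3, j=3:
A_{31} * B_{13} = 1.3 * -7.9 = -10.27
A_{32} * B_{23} = -8.2 * 0.1 = -0.82
A_{33} * B_{33} = 4.8 * 7.3 = 35.04
Sum = -10.27 + -0.82 + 35.04 = 23.95

23.95


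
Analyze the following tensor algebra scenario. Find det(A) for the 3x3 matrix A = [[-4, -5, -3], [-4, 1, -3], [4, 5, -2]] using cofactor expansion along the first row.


Expanding along the first row, det(A) = a11*M_11 - a12*M_12 + a13*M_13, where M_1j is the (1,j) minor.
Minor M_11 = 1*-2 - -3*5 = 13
Minor M_12 = -4*-2 - -3*4 = 20
Minor M_13 = -4*5 - 1*4 = -24
det = -4*(13) - -5*(20) + -3*(-24)
    = -52 - -100 + 72
    = 120

120


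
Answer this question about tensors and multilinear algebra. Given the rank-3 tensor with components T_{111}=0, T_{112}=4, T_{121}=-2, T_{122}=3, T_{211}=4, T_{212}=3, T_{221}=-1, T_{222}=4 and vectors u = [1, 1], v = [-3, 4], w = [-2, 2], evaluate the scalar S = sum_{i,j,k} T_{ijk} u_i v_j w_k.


S = sum over i,j,k of T_{ijk} u_i v_j w_k. Expanding all 8 terms:
T_{111}*u_1*v_1*w_1 = 0*1*-3*-2 = 0  (running total: 0)
T_{112}*u_1*v_1*w_2 = 4*1*-3*2 = -24  (running total: -24)
T_{121}*u_1*v_2*w_1 = -2*1*4*-2 = 16  (running total: -8)
T_{122}*u_1*v_2*w_2 = 3*1*4*2 = 24  (running total: 16)
T_{211}*u_2*v_1*w_1 = 4*1*-3*-2 = 24  (running total: 40)
T_{212}*u_2*v_1*w_2 = 3*1*-3*2 = -18  (running total: 22)
T_{221}*u_2*v_2*w_1 = -1*1*4*-2 = 8  (running total: 30)
T_{222}*u_2*v_2*w_2 = 4*1*4*2 = 32  (running total: 62)
S = 62

62


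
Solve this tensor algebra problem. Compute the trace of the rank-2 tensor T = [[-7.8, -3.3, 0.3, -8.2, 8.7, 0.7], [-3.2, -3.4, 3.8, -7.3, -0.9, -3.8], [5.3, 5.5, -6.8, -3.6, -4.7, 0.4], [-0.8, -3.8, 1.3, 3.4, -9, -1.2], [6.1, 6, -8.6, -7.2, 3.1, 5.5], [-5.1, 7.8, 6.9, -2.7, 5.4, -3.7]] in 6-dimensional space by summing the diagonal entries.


The contraction (trace) of a rank-2 tensor is the sum of its diagonal elements.
Diagonal entries: A[1,1] = -7.8, A[2,2] = -3.4, A[3,3] = -6.8, A[4,4] = 3.4, A[5,5] = 3.1, A[6,6] = -3.7
Tr(A) = -7.8 + -3.4 + -6.8 + 3.4 + 3.1 + -3.7 = -15.2

-15.2


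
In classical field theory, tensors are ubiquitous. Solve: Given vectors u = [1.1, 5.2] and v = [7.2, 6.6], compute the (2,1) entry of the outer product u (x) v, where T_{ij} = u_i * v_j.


The outer product entry T_{ij} = u_i * v_j.
We need i=2, j=1.
u_2 = 5.2, v_1 = 7.2
T_{2,1} = 5.2 * 7.2 = 37.44

37.44


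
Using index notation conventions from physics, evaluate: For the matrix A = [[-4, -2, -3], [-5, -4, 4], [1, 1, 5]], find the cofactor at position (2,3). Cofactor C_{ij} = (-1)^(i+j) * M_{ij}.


To find cofactor C_{23}, delete row 2 and column 3.
The resulting 2x2 submatrix is: [[-4, -2], [1, 1]]
Minor M_{23} = -4*1 - -2*1
  = -4 - -2 = -2
Sign = (-1)^(2+3) = (-1)^5 = -1
Cofactor C_{23} = -1 * -2 = 2

2


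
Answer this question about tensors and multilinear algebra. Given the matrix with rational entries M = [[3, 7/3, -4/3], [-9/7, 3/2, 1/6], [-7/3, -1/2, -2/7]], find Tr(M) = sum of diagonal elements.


The trace is the sum of diagonal entries.
Diagonal: M[1,1] = 3, M[2,2] = 3/2, M[3,3] = -2/7
Tr(M) = 3 + 3/2 + -2/7
Computing step by step:
After adding M[1,1]: 3
After adding M[2,2]: 9/2
After adding M[3,3]: 59/14
Tr(M) = 59/14

59/14


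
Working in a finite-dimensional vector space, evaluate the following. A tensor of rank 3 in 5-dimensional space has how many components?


The number of components of a rank-r tensor in d dimensions is d^r.
Here d = 5 and r = 3.
5^3 = 125

125


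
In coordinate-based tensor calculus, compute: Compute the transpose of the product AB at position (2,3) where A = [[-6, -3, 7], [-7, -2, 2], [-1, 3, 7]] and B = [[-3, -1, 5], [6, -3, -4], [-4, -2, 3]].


(AB)^T_{ij} = (AB)_{ji} = sum_k A_{jk} B_{ki}.
For i=2, j=3 we need (AB)_{32}:
A_{31} * B_{12} = -1 * -1 = 1
A_{32} * B_{22} = 3 * -3 = -9
A_{33} * B_{32} = 7 * -2 = -14
Sum = 1 + -9 + -14 = -22

-22


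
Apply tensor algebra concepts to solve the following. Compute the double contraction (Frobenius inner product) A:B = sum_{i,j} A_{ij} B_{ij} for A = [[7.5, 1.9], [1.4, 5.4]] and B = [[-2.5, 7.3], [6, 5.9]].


A:B = sum over all i,j of A_{ij} * B_{ij}.
Row 1: 7.5*-2.5=-18.75, 1.9*7.3=13.87 => row sum = -4.88
Row 2: 1.4*6=8.4, 5.4*5.9=31.86 => row sum = 40.26
Total = -4.88 + 40.26 = 35.38

35.38


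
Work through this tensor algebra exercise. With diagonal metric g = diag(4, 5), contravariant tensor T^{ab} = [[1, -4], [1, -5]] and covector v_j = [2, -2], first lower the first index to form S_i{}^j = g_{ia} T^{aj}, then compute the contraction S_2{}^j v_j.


Step 1: lower the first index. For a diagonal metric, g_{ia} T^{aj} = g_{ii} T^{ij} (no sum on i).
g_{22} = 5
S_2{}^1 = 5 * T^{21} = 5 * 1 = 5
S_2{}^2 = 5 * T^{22} = 5 * -5 = -25
Step 2: contract S_2{}^j with v_j.
S_2{}^1 * v_1 = 5 * 2 = 10
S_2{}^2 * v_2 = -25 * -2 = 50
Result = 10 + 50 = 60

60


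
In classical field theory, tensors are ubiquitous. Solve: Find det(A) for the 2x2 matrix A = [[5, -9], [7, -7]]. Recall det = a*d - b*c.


For a 2x2 matrix [[a, b], [c, d]], det = a*d - b*c.
a = 5, b = -9, c = 7, d = -7
a*d = 5 * -7 = -35
b*c = -9 * 7 = -63
det = -35 - -63 = 28

28


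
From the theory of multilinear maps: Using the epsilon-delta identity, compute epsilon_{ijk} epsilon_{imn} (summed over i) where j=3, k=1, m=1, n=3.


Using the identity: epsilon_{ijk} epsilon_{imn} = delta_{jm} delta_{kn} - delta_{jn} delta_{km}.
delta_{31} = 0
delta_{13} = 0
delta_{33} = 1
delta_{11} = 1
Result = 0 * 0 - 1 * 1 = 0 - 1 = -1

-1


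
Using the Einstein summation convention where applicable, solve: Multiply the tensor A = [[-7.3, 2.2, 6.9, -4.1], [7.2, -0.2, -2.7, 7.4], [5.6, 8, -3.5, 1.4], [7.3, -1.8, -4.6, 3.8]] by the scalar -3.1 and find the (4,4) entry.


Scalar multiplication: (cA)_{ij} = c * A_{ij}.
c = -3.1
A_{44} = 3.8
(cA)_{44} = -3.1 * 3.8 = -11.78

-11.78


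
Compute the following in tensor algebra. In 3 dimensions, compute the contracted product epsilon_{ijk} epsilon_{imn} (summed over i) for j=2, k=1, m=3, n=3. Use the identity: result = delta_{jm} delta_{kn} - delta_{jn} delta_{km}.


Using the identity: epsilon_{ijk} epsilon_{imn} = delta_{jm} delta_{kn} - delta_{jn} delta_{km}.
delta_{23} = 0
delta_{13} = 0
delta_{23} = 0
delta_{13} = 0
Result = 0 * 0 - 0 * 0 = 0 - 0 = 0

0
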